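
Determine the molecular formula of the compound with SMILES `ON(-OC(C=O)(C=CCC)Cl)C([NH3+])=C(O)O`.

Heavy atoms from the SMILES: 8 C, 1 Cl, 2 N, 5 O.
Implicit hydrogens by atom environment:
  3 × C: 1 H each → 3
  3 × C: no H
  3 × O: 1 H each → 3
  2 × O: no H
  1 × C: 3 H
  1 × C: 2 H
  1 × Cl: no H
  1 × N (charge +1): 3 H
  1 × N: no H
  Total hydrogens = 14.
Net charge +1.
Molecular formula: C8H14ClN2O5+

C8H14ClN2O5+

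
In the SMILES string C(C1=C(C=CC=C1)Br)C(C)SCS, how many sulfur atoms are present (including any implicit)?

2

The symbol for sulfur appears 2 times in the SMILES.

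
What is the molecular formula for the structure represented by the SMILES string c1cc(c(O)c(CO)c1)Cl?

C7H7ClO2

Heavy atoms from the SMILES: 7 C, 1 Cl, 2 O.
Implicit hydrogens by atom environment:
  3 × C (aromatic): 1 H each → 3
  3 × C (aromatic): no H
  2 × O: 1 H each → 2
  1 × C: 2 H
  1 × Cl: no H
  Total hydrogens = 7.
Molecular formula: C7H7ClO2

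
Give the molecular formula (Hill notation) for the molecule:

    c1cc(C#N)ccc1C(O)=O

C8H5NO2

Heavy atoms from the SMILES: 8 C, 1 N, 2 O.
Implicit hydrogens by atom environment:
  4 × C (aromatic): 1 H each → 4
  2 × C (aromatic): no H
  2 × C: no H
  1 × N: no H
  1 × O: 1 H
  1 × O: no H
  Total hydrogens = 5.
Molecular formula: C8H5NO2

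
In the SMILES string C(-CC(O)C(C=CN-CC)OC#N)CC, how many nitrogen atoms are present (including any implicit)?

2

The symbol for nitrogen appears 2 times in the SMILES.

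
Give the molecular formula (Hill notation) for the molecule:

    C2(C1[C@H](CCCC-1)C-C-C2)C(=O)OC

C12H20O2

Heavy atoms from the SMILES: 12 C, 2 O.
Implicit hydrogens by atom environment:
  7 × C: 2 H each → 14
  3 × C: 1 H each → 3
  2 × O: no H
  1 × C: 3 H
  1 × C: no H
  Total hydrogens = 20.
Molecular formula: C12H20O2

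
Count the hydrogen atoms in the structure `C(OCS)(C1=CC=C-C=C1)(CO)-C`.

14

Hydrogens are implicit in SMILES; fill each atom to its normal valence:
  5 × C (aromatic): 1 H each → 5
  2 × C: 2 H each → 4
  1 × C: 3 H
  1 × C: no H
  1 × C (aromatic): no H
  1 × O: 1 H
  1 × O: no H
  1 × S: 1 H
  Total hydrogens = 14.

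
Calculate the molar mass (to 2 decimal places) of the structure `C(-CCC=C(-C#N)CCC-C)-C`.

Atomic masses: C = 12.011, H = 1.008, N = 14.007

165.28

Molecular formula: C11H19N.
M = 11×12.011 + 19×1.008 + 1×14.007 = 165.28 g/mol.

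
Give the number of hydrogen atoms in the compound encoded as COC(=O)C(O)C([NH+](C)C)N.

15

Hydrogens are implicit in SMILES; fill each atom to its normal valence:
  3 × C: 3 H each → 9
  2 × C: 1 H each → 2
  2 × O: no H
  1 × C: no H
  1 × N: 2 H
  1 × N (charge +1): 1 H
  1 × O: 1 H
  Total hydrogens = 15.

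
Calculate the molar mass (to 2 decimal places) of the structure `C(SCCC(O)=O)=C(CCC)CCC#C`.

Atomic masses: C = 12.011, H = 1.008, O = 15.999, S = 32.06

Molecular formula: C12H18O2S.
M = 12×12.011 + 18×1.008 + 2×15.999 + 1×32.06 = 226.33 g/mol.

226.33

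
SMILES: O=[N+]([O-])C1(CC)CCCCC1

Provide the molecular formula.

C8H15NO2

Heavy atoms from the SMILES: 8 C, 1 N, 2 O.
Implicit hydrogens by atom environment:
  6 × C: 2 H each → 12
  1 × C: 3 H
  1 × C: no H
  1 × N (charge +1): no H
  1 × O: no H
  1 × O (charge -1): no H
  Total hydrogens = 15.
Molecular formula: C8H15NO2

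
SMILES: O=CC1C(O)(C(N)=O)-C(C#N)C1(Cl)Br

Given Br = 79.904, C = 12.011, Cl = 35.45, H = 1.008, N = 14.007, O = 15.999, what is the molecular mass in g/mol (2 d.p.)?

281.49

Molecular formula: C7H6BrClN2O3.
M = 1×79.904 + 7×12.011 + 1×35.45 + 6×1.008 + 2×14.007 + 3×15.999 = 281.49 g/mol.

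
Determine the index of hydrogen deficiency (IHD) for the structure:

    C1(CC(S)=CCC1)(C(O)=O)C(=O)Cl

4

Molecular formula from the SMILES: C8H9ClO3S.
DoU = (2C + 2 + N − H − X)/2 = (2·8 + 2 + 0 − 9 − 1)/2 = 8/2 = 4.
(Structurally: 1 ring(s) + 3 π bond(s) = 4.)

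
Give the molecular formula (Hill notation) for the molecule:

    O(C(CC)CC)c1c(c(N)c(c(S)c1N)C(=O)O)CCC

C15H24N2O3S

Heavy atoms from the SMILES: 15 C, 2 N, 3 O, 1 S.
Implicit hydrogens by atom environment:
  6 × C (aromatic): no H
  4 × C: 2 H each → 8
  3 × C: 3 H each → 9
  2 × N: 2 H each → 4
  2 × O: no H
  1 × C: 1 H
  1 × C: no H
  1 × O: 1 H
  1 × S: 1 H
  Total hydrogens = 24.
Molecular formula: C15H24N2O3S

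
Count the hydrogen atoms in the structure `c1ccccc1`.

Hydrogens are implicit in SMILES; fill each atom to its normal valence:
  6 × C (aromatic): 1 H each → 6
  Total hydrogens = 6.

6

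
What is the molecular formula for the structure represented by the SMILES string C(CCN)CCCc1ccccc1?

Heavy atoms from the SMILES: 12 C, 1 N.
Implicit hydrogens by atom environment:
  6 × C: 2 H each → 12
  5 × C (aromatic): 1 H each → 5
  1 × C (aromatic): no H
  1 × N: 2 H
  Total hydrogens = 19.
Molecular formula: C12H19N

C12H19N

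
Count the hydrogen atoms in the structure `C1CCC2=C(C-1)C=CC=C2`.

12

Hydrogens are implicit in SMILES; fill each atom to its normal valence:
  4 × C: 2 H each → 8
  4 × C (aromatic): 1 H each → 4
  2 × C (aromatic): no H
  Total hydrogens = 12.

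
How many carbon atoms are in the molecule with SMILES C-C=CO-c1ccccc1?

The symbol for carbon appears 9 times in the SMILES. Lowercase c denotes aromatic carbon and counts toward C.

9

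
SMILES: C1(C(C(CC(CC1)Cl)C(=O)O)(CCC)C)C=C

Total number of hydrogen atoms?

Hydrogens are implicit in SMILES; fill each atom to its normal valence:
  6 × C: 2 H each → 12
  4 × C: 1 H each → 4
  2 × C: 3 H each → 6
  2 × C: no H
  1 × Cl: no H
  1 × O: 1 H
  1 × O: no H
  Total hydrogens = 23.

23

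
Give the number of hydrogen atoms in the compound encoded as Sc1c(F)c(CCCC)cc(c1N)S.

14

Hydrogens are implicit in SMILES; fill each atom to its normal valence:
  5 × C (aromatic): no H
  3 × C: 2 H each → 6
  2 × S: 1 H each → 2
  1 × C: 3 H
  1 × C (aromatic): 1 H
  1 × F: no H
  1 × N: 2 H
  Total hydrogens = 14.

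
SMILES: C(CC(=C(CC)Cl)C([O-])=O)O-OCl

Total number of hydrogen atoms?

9

Hydrogens are implicit in SMILES; fill each atom to its normal valence:
  3 × C: 2 H each → 6
  3 × C: no H
  3 × O: no H
  2 × Cl: no H
  1 × C: 3 H
  1 × O (charge -1): no H
  Total hydrogens = 9.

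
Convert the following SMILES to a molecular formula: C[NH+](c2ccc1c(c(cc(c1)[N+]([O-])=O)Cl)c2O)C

Heavy atoms from the SMILES: 12 C, 1 Cl, 2 N, 3 O.
Implicit hydrogens by atom environment:
  6 × C (aromatic): no H
  4 × C (aromatic): 1 H each → 4
  2 × C: 3 H each → 6
  1 × Cl: no H
  1 × N (charge +1): 1 H
  1 × N (charge +1): no H
  1 × O: 1 H
  1 × O: no H
  1 × O (charge -1): no H
  Total hydrogens = 12.
Net charge +1.
Molecular formula: C12H12ClN2O3+

C12H12ClN2O3+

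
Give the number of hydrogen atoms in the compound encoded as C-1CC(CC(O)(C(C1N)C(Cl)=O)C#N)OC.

15

Hydrogens are implicit in SMILES; fill each atom to its normal valence:
  3 × C: 2 H each → 6
  3 × C: 1 H each → 3
  3 × C: no H
  2 × O: no H
  1 × C: 3 H
  1 × Cl: no H
  1 × N: 2 H
  1 × N: no H
  1 × O: 1 H
  Total hydrogens = 15.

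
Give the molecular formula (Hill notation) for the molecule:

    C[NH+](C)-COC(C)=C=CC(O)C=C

Heavy atoms from the SMILES: 10 C, 1 N, 2 O.
Implicit hydrogens by atom environment:
  3 × C: 3 H each → 9
  3 × C: 1 H each → 3
  2 × C: 2 H each → 4
  2 × C: no H
  1 × N (charge +1): 1 H
  1 × O: 1 H
  1 × O: no H
  Total hydrogens = 18.
Net charge +1.
Molecular formula: C10H18NO2+

C10H18NO2+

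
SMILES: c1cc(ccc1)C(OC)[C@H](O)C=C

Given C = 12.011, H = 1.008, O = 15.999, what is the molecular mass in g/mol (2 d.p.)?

178.23

Molecular formula: C11H14O2.
M = 11×12.011 + 14×1.008 + 2×15.999 = 178.23 g/mol.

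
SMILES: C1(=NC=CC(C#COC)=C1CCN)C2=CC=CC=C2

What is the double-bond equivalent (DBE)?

Molecular formula from the SMILES: C16H16N2O.
DoU = (2C + 2 + N − H − X)/2 = (2·16 + 2 + 2 − 16 − 0)/2 = 20/2 = 10.
(Structurally: 2 ring(s) + 8 π bond(s) = 10.)

10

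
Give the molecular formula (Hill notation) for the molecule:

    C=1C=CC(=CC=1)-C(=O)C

Heavy atoms from the SMILES: 8 C, 1 O.
Implicit hydrogens by atom environment:
  5 × C (aromatic): 1 H each → 5
  1 × C: 3 H
  1 × C (aromatic): no H
  1 × C: no H
  1 × O: no H
  Total hydrogens = 8.
Molecular formula: C8H8O

C8H8O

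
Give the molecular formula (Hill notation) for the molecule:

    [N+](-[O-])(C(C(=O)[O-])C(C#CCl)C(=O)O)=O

C6H3ClNO6-

Heavy atoms from the SMILES: 6 C, 1 Cl, 1 N, 6 O.
Implicit hydrogens by atom environment:
  4 × C: no H
  3 × O: no H
  2 × C: 1 H each → 2
  2 × O (charge -1): no H
  1 × Cl: no H
  1 × N (charge +1): no H
  1 × O: 1 H
  Total hydrogens = 3.
Net charge -1.
Molecular formula: C6H3ClNO6-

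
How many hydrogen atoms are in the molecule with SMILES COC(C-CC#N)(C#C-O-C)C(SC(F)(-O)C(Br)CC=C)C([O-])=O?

18

Hydrogens are implicit in SMILES; fill each atom to its normal valence:
  6 × C: no H
  4 × C: 2 H each → 8
  3 × C: 1 H each → 3
  3 × O: no H
  2 × C: 3 H each → 6
  1 × Br: no H
  1 × F: no H
  1 × N: no H
  1 × O: 1 H
  1 × O (charge -1): no H
  1 × S: no H
  Total hydrogens = 18.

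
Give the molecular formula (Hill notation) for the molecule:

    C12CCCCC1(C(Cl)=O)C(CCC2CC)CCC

C16H27ClO

Heavy atoms from the SMILES: 16 C, 1 Cl, 1 O.
Implicit hydrogens by atom environment:
  9 × C: 2 H each → 18
  3 × C: 1 H each → 3
  2 × C: 3 H each → 6
  2 × C: no H
  1 × Cl: no H
  1 × O: no H
  Total hydrogens = 27.
Molecular formula: C16H27ClO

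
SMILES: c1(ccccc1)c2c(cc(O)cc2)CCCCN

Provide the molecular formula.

C16H19NO

Heavy atoms from the SMILES: 16 C, 1 N, 1 O.
Implicit hydrogens by atom environment:
  8 × C (aromatic): 1 H each → 8
  4 × C: 2 H each → 8
  4 × C (aromatic): no H
  1 × N: 2 H
  1 × O: 1 H
  Total hydrogens = 19.
Molecular formula: C16H19NO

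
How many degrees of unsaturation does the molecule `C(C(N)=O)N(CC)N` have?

Molecular formula from the SMILES: C4H11N3O.
DoU = (2C + 2 + N − H − X)/2 = (2·4 + 2 + 3 − 11 − 0)/2 = 2/2 = 1.
(Structurally: 0 ring(s) + 1 π bond(s) = 1.)

1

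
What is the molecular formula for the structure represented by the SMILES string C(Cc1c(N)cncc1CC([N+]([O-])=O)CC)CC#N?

Heavy atoms from the SMILES: 13 C, 4 N, 2 O.
Implicit hydrogens by atom environment:
  5 × C: 2 H each → 10
  3 × C (aromatic): no H
  2 × C (aromatic): 1 H each → 2
  1 × C: 3 H
  1 × C: 1 H
  1 × C: no H
  1 × N: 2 H
  1 × N (aromatic): no H
  1 × N (charge +1): no H
  1 × N: no H
  1 × O: no H
  1 × O (charge -1): no H
  Total hydrogens = 18.
Molecular formula: C13H18N4O2

C13H18N4O2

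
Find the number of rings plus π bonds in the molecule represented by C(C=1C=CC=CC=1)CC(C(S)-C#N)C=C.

7

Molecular formula from the SMILES: C13H15NS.
DoU = (2C + 2 + N − H − X)/2 = (2·13 + 2 + 1 − 15 − 0)/2 = 14/2 = 7.
(Structurally: 1 ring(s) + 6 π bond(s) = 7.)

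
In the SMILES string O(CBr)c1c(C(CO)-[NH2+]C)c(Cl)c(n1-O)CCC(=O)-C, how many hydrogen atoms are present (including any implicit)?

19

Hydrogens are implicit in SMILES; fill each atom to its normal valence:
  4 × C: 2 H each → 8
  4 × C (aromatic): no H
  2 × C: 3 H each → 6
  2 × O: 1 H each → 2
  2 × O: no H
  1 × Br: no H
  1 × C: 1 H
  1 × C: no H
  1 × Cl: no H
  1 × N (charge +1): 2 H
  1 × N (aromatic): no H
  Total hydrogens = 19.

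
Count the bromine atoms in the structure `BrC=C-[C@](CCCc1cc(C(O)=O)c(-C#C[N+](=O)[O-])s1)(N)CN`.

1

The symbol for bromine appears 1 time in the SMILES.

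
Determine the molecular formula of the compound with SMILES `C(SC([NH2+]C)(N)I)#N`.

C3H7IN3S+

Heavy atoms from the SMILES: 3 C, 1 I, 3 N, 1 S.
Implicit hydrogens by atom environment:
  2 × C: no H
  1 × C: 3 H
  1 × I: no H
  1 × N (charge +1): 2 H
  1 × N: 2 H
  1 × N: no H
  1 × S: no H
  Total hydrogens = 7.
Net charge +1.
Molecular formula: C3H7IN3S+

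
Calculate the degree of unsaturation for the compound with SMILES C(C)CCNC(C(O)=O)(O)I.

Molecular formula from the SMILES: C6H12INO3.
DoU = (2C + 2 + N − H − X)/2 = (2·6 + 2 + 1 − 12 − 1)/2 = 2/2 = 1.
(Structurally: 0 ring(s) + 1 π bond(s) = 1.)

1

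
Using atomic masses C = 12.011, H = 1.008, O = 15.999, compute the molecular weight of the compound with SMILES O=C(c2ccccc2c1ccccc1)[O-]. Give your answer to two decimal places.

197.21

Molecular formula: C13H9O2-.
M = 13×12.011 + 9×1.008 + 2×15.999 = 197.21 g/mol.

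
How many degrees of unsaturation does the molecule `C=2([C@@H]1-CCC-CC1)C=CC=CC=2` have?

5

Molecular formula from the SMILES: C12H16.
DoU = (2C + 2 + N − H − X)/2 = (2·12 + 2 + 0 − 16 − 0)/2 = 10/2 = 5.
(Structurally: 2 ring(s) + 3 π bond(s) = 5.)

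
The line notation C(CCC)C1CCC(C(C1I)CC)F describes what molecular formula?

Heavy atoms from the SMILES: 12 C, 1 F, 1 I.
Implicit hydrogens by atom environment:
  6 × C: 2 H each → 12
  4 × C: 1 H each → 4
  2 × C: 3 H each → 6
  1 × F: no H
  1 × I: no H
  Total hydrogens = 22.
Molecular formula: C12H22FI

C12H22FI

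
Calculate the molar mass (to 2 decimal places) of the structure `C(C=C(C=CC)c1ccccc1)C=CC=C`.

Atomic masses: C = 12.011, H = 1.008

210.32

Molecular formula: C16H18.
M = 16×12.011 + 18×1.008 = 210.32 g/mol.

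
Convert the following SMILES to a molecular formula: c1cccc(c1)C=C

Heavy atoms from the SMILES: 8 C.
Implicit hydrogens by atom environment:
  5 × C (aromatic): 1 H each → 5
  1 × C: 2 H
  1 × C: 1 H
  1 × C (aromatic): no H
  Total hydrogens = 8.
Molecular formula: C8H8

C8H8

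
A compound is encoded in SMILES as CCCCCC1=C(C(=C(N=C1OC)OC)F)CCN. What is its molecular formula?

C14H23FN2O2

Heavy atoms from the SMILES: 14 C, 1 F, 2 N, 2 O.
Implicit hydrogens by atom environment:
  6 × C: 2 H each → 12
  5 × C (aromatic): no H
  3 × C: 3 H each → 9
  2 × O: no H
  1 × F: no H
  1 × N: 2 H
  1 × N (aromatic): no H
  Total hydrogens = 23.
Molecular formula: C14H23FN2O2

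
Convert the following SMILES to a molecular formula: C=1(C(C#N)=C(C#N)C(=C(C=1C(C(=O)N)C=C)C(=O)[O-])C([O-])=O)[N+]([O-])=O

[C14H6N4O7]2-

Heavy atoms from the SMILES: 14 C, 4 N, 7 O.
Implicit hydrogens by atom environment:
  6 × C (aromatic): no H
  5 × C: no H
  4 × O: no H
  3 × O (charge -1): no H
  2 × C: 1 H each → 2
  2 × N: no H
  1 × C: 2 H
  1 × N: 2 H
  1 × N (charge +1): no H
  Total hydrogens = 6.
Net charge -2.
Molecular formula: [C14H6N4O7]2-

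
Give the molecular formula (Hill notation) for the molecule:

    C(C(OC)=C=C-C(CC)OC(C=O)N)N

C10H18N2O3

Heavy atoms from the SMILES: 10 C, 2 N, 3 O.
Implicit hydrogens by atom environment:
  4 × C: 1 H each → 4
  3 × O: no H
  2 × C: 3 H each → 6
  2 × C: 2 H each → 4
  2 × C: no H
  2 × N: 2 H each → 4
  Total hydrogens = 18.
Molecular formula: C10H18N2O3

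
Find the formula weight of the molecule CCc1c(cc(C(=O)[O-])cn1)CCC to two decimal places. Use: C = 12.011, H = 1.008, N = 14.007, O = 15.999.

192.24

Molecular formula: C11H14NO2-.
M = 11×12.011 + 14×1.008 + 1×14.007 + 2×15.999 = 192.24 g/mol.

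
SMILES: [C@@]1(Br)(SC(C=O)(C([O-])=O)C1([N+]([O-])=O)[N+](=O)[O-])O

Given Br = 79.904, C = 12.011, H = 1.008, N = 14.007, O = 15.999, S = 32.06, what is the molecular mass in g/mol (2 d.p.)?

330.04

Molecular formula: C5H2BrN2O8S-.
M = 1×79.904 + 5×12.011 + 2×1.008 + 2×14.007 + 8×15.999 + 1×32.06 = 330.04 g/mol.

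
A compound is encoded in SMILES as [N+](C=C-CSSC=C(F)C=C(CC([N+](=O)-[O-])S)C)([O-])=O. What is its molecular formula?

Heavy atoms from the SMILES: 10 C, 1 F, 2 N, 4 O, 3 S.
Implicit hydrogens by atom environment:
  5 × C: 1 H each → 5
  2 × C: 2 H each → 4
  2 × C: no H
  2 × N (charge +1): no H
  2 × O: no H
  2 × O (charge -1): no H
  2 × S: no H
  1 × C: 3 H
  1 × F: no H
  1 × S: 1 H
  Total hydrogens = 13.
Molecular formula: C10H13FN2O4S3

C10H13FN2O4S3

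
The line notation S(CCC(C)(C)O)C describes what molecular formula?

C6H14OS

Heavy atoms from the SMILES: 6 C, 1 O, 1 S.
Implicit hydrogens by atom environment:
  3 × C: 3 H each → 9
  2 × C: 2 H each → 4
  1 × C: no H
  1 × O: 1 H
  1 × S: no H
  Total hydrogens = 14.
Molecular formula: C6H14OS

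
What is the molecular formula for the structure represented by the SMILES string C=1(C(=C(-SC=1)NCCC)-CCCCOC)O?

Heavy atoms from the SMILES: 12 C, 1 N, 2 O, 1 S.
Implicit hydrogens by atom environment:
  6 × C: 2 H each → 12
  3 × C (aromatic): no H
  2 × C: 3 H each → 6
  1 × C (aromatic): 1 H
  1 × N: 1 H
  1 × O: 1 H
  1 × O: no H
  1 × S (aromatic): no H
  Total hydrogens = 21.
Molecular formula: C12H21NO2S

C12H21NO2S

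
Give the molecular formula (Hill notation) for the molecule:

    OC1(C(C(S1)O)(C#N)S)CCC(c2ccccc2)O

C13H15NO3S2

Heavy atoms from the SMILES: 13 C, 1 N, 3 O, 2 S.
Implicit hydrogens by atom environment:
  5 × C (aromatic): 1 H each → 5
  3 × C: no H
  3 × O: 1 H each → 3
  2 × C: 2 H each → 4
  2 × C: 1 H each → 2
  1 × C (aromatic): no H
  1 × N: no H
  1 × S: 1 H
  1 × S: no H
  Total hydrogens = 15.
Molecular formula: C13H15NO3S2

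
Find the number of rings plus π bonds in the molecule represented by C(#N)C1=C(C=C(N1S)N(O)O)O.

Molecular formula from the SMILES: C5H5N3O3S.
DoU = (2C + 2 + N − H − X)/2 = (2·5 + 2 + 3 − 5 − 0)/2 = 10/2 = 5.
(Structurally: 1 ring(s) + 4 π bond(s) = 5.)

5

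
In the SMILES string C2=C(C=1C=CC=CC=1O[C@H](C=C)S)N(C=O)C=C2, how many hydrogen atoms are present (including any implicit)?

13

Hydrogens are implicit in SMILES; fill each atom to its normal valence:
  7 × C (aromatic): 1 H each → 7
  3 × C: 1 H each → 3
  3 × C (aromatic): no H
  2 × O: no H
  1 × C: 2 H
  1 × N (aromatic): no H
  1 × S: 1 H
  Total hydrogens = 13.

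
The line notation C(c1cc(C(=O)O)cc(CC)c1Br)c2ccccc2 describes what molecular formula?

C16H15BrO2

Heavy atoms from the SMILES: 1 Br, 16 C, 2 O.
Implicit hydrogens by atom environment:
  7 × C (aromatic): 1 H each → 7
  5 × C (aromatic): no H
  2 × C: 2 H each → 4
  1 × Br: no H
  1 × C: 3 H
  1 × C: no H
  1 × O: 1 H
  1 × O: no H
  Total hydrogens = 15.
Molecular formula: C16H15BrO2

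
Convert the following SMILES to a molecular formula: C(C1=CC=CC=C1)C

C8H10

Heavy atoms from the SMILES: 8 C.
Implicit hydrogens by atom environment:
  5 × C (aromatic): 1 H each → 5
  1 × C: 3 H
  1 × C: 2 H
  1 × C (aromatic): no H
  Total hydrogens = 10.
Molecular formula: C8H10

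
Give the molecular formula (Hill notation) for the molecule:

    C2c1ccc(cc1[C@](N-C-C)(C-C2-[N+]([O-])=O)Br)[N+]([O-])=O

C12H14BrN3O4

Heavy atoms from the SMILES: 1 Br, 12 C, 3 N, 4 O.
Implicit hydrogens by atom environment:
  3 × C: 2 H each → 6
  3 × C (aromatic): 1 H each → 3
  3 × C (aromatic): no H
  2 × N (charge +1): no H
  2 × O: no H
  2 × O (charge -1): no H
  1 × Br: no H
  1 × C: 3 H
  1 × C: 1 H
  1 × C: no H
  1 × N: 1 H
  Total hydrogens = 14.
Molecular formula: C12H14BrN3O4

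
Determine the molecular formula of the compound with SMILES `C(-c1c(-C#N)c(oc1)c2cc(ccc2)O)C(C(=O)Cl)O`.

Heavy atoms from the SMILES: 14 C, 1 Cl, 1 N, 4 O.
Implicit hydrogens by atom environment:
  5 × C (aromatic): 1 H each → 5
  5 × C (aromatic): no H
  2 × C: no H
  2 × O: 1 H each → 2
  1 × C: 2 H
  1 × C: 1 H
  1 × Cl: no H
  1 × N: no H
  1 × O (aromatic): no H
  1 × O: no H
  Total hydrogens = 10.
Molecular formula: C14H10ClNO4

C14H10ClNO4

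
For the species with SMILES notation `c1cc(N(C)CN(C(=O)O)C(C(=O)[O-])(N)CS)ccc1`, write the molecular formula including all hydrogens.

Heavy atoms from the SMILES: 12 C, 3 N, 4 O, 1 S.
Implicit hydrogens by atom environment:
  5 × C (aromatic): 1 H each → 5
  3 × C: no H
  2 × C: 2 H each → 4
  2 × N: no H
  2 × O: no H
  1 × C: 3 H
  1 × C (aromatic): no H
  1 × N: 2 H
  1 × O: 1 H
  1 × O (charge -1): no H
  1 × S: 1 H
  Total hydrogens = 16.
Net charge -1.
Molecular formula: C12H16N3O4S-

C12H16N3O4S-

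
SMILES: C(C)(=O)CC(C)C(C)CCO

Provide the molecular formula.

Heavy atoms from the SMILES: 9 C, 2 O.
Implicit hydrogens by atom environment:
  3 × C: 3 H each → 9
  3 × C: 2 H each → 6
  2 × C: 1 H each → 2
  1 × C: no H
  1 × O: 1 H
  1 × O: no H
  Total hydrogens = 18.
Molecular formula: C9H18O2

C9H18O2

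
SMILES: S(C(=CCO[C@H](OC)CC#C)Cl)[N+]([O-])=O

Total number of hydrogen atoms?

10

Hydrogens are implicit in SMILES; fill each atom to its normal valence:
  3 × C: 1 H each → 3
  3 × O: no H
  2 × C: 2 H each → 4
  2 × C: no H
  1 × C: 3 H
  1 × Cl: no H
  1 × N (charge +1): no H
  1 × O (charge -1): no H
  1 × S: no H
  Total hydrogens = 10.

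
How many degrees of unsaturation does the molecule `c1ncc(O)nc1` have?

Molecular formula from the SMILES: C4H4N2O.
DoU = (2C + 2 + N − H − X)/2 = (2·4 + 2 + 2 − 4 − 0)/2 = 8/2 = 4.
(Structurally: 1 ring(s) + 3 π bond(s) = 4.)

4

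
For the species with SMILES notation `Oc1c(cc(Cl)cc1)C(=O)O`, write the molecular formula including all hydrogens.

Heavy atoms from the SMILES: 7 C, 1 Cl, 3 O.
Implicit hydrogens by atom environment:
  3 × C (aromatic): 1 H each → 3
  3 × C (aromatic): no H
  2 × O: 1 H each → 2
  1 × C: no H
  1 × Cl: no H
  1 × O: no H
  Total hydrogens = 5.
Molecular formula: C7H5ClO3

C7H5ClO3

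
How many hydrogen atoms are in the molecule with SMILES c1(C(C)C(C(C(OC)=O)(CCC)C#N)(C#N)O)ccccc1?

20

Hydrogens are implicit in SMILES; fill each atom to its normal valence:
  5 × C (aromatic): 1 H each → 5
  5 × C: no H
  3 × C: 3 H each → 9
  2 × C: 2 H each → 4
  2 × N: no H
  2 × O: no H
  1 × C: 1 H
  1 × C (aromatic): no H
  1 × O: 1 H
  Total hydrogens = 20.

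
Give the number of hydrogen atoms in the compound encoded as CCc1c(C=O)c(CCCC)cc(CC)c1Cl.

21

Hydrogens are implicit in SMILES; fill each atom to its normal valence:
  5 × C: 2 H each → 10
  5 × C (aromatic): no H
  3 × C: 3 H each → 9
  1 × C (aromatic): 1 H
  1 × C: 1 H
  1 × Cl: no H
  1 × O: no H
  Total hydrogens = 21.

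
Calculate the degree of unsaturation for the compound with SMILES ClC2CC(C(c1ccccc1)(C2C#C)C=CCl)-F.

Molecular formula from the SMILES: C15H13Cl2F.
DoU = (2C + 2 + N − H − X)/2 = (2·15 + 2 + 0 − 13 − 3)/2 = 16/2 = 8.
(Structurally: 2 ring(s) + 6 π bond(s) = 8.)

8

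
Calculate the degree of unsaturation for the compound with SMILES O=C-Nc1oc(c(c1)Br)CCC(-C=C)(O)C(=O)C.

Molecular formula from the SMILES: C12H14BrNO4.
DoU = (2C + 2 + N − H − X)/2 = (2·12 + 2 + 1 − 14 − 1)/2 = 12/2 = 6.
(Structurally: 1 ring(s) + 5 π bond(s) = 6.)

6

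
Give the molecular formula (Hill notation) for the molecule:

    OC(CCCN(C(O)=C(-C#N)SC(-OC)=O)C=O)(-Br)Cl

Heavy atoms from the SMILES: 1 Br, 10 C, 1 Cl, 2 N, 5 O, 1 S.
Implicit hydrogens by atom environment:
  5 × C: no H
  3 × C: 2 H each → 6
  3 × O: no H
  2 × N: no H
  2 × O: 1 H each → 2
  1 × Br: no H
  1 × C: 3 H
  1 × C: 1 H
  1 × Cl: no H
  1 × S: no H
  Total hydrogens = 12.
Molecular formula: C10H12BrClN2O5S

C10H12BrClN2O5S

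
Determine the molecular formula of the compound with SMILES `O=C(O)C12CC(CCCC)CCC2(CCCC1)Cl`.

Heavy atoms from the SMILES: 15 C, 1 Cl, 2 O.
Implicit hydrogens by atom environment:
  10 × C: 2 H each → 20
  3 × C: no H
  1 × C: 3 H
  1 × C: 1 H
  1 × Cl: no H
  1 × O: 1 H
  1 × O: no H
  Total hydrogens = 25.
Molecular formula: C15H25ClO2

C15H25ClO2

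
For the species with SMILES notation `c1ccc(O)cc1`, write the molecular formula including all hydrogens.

C6H6O

Heavy atoms from the SMILES: 6 C, 1 O.
Implicit hydrogens by atom environment:
  5 × C (aromatic): 1 H each → 5
  1 × C (aromatic): no H
  1 × O: 1 H
  Total hydrogens = 6.
Molecular formula: C6H6O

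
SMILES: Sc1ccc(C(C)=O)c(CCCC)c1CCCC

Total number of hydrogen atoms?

Hydrogens are implicit in SMILES; fill each atom to its normal valence:
  6 × C: 2 H each → 12
  4 × C (aromatic): no H
  3 × C: 3 H each → 9
  2 × C (aromatic): 1 H each → 2
  1 × C: no H
  1 × O: no H
  1 × S: 1 H
  Total hydrogens = 24.

24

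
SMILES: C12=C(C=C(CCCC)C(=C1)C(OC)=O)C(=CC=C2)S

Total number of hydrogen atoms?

Hydrogens are implicit in SMILES; fill each atom to its normal valence:
  5 × C (aromatic): 1 H each → 5
  5 × C (aromatic): no H
  3 × C: 2 H each → 6
  2 × C: 3 H each → 6
  2 × O: no H
  1 × C: no H
  1 × S: 1 H
  Total hydrogens = 18.

18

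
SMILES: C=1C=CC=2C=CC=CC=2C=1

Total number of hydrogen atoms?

Hydrogens are implicit in SMILES; fill each atom to its normal valence:
  8 × C (aromatic): 1 H each → 8
  2 × C (aromatic): no H
  Total hydrogens = 8.

8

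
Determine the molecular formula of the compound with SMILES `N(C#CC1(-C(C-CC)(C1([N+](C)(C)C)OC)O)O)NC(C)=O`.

Heavy atoms from the SMILES: 14 C, 3 N, 4 O.
Implicit hydrogens by atom environment:
  6 × C: 3 H each → 18
  6 × C: no H
  2 × C: 2 H each → 4
  2 × N: 1 H each → 2
  2 × O: 1 H each → 2
  2 × O: no H
  1 × N (charge +1): no H
  Total hydrogens = 26.
Net charge +1.
Molecular formula: C14H26N3O4+

C14H26N3O4+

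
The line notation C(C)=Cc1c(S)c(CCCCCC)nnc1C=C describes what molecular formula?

Heavy atoms from the SMILES: 15 C, 2 N, 1 S.
Implicit hydrogens by atom environment:
  6 × C: 2 H each → 12
  4 × C (aromatic): no H
  3 × C: 1 H each → 3
  2 × C: 3 H each → 6
  2 × N (aromatic): no H
  1 × S: 1 H
  Total hydrogens = 22.
Molecular formula: C15H22N2S

C15H22N2S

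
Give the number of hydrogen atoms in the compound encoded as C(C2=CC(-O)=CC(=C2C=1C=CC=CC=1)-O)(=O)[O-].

9

Hydrogens are implicit in SMILES; fill each atom to its normal valence:
  7 × C (aromatic): 1 H each → 7
  5 × C (aromatic): no H
  2 × O: 1 H each → 2
  1 × C: no H
  1 × O: no H
  1 × O (charge -1): no H
  Total hydrogens = 9.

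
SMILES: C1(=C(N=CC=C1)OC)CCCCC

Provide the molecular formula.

Heavy atoms from the SMILES: 11 C, 1 N, 1 O.
Implicit hydrogens by atom environment:
  4 × C: 2 H each → 8
  3 × C (aromatic): 1 H each → 3
  2 × C: 3 H each → 6
  2 × C (aromatic): no H
  1 × N (aromatic): no H
  1 × O: no H
  Total hydrogens = 17.
Molecular formula: C11H17NO

C11H17NO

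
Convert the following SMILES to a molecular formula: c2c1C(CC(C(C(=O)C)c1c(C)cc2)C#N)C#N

C15H14N2O

Heavy atoms from the SMILES: 15 C, 2 N, 1 O.
Implicit hydrogens by atom environment:
  3 × C (aromatic): 1 H each → 3
  3 × C: 1 H each → 3
  3 × C (aromatic): no H
  3 × C: no H
  2 × C: 3 H each → 6
  2 × N: no H
  1 × C: 2 H
  1 × O: no H
  Total hydrogens = 14.
Molecular formula: C15H14N2O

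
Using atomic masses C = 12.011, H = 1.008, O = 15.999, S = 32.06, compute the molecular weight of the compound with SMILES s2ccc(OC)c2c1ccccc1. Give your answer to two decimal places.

Molecular formula: C11H10OS.
M = 11×12.011 + 10×1.008 + 1×15.999 + 1×32.06 = 190.26 g/mol.

190.26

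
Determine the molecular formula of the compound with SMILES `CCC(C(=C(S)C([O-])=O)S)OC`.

Heavy atoms from the SMILES: 7 C, 3 O, 2 S.
Implicit hydrogens by atom environment:
  3 × C: no H
  2 × C: 3 H each → 6
  2 × O: no H
  2 × S: 1 H each → 2
  1 × C: 2 H
  1 × C: 1 H
  1 × O (charge -1): no H
  Total hydrogens = 11.
Net charge -1.
Molecular formula: C7H11O3S2-

C7H11O3S2-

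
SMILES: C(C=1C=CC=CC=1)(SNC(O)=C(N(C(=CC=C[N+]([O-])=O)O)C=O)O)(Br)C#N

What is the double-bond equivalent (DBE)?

Molecular formula from the SMILES: C15H13BrN4O6S.
DoU = (2C + 2 + N − H − X)/2 = (2·15 + 2 + 4 − 13 − 1)/2 = 22/2 = 11.
(Structurally: 1 ring(s) + 10 π bond(s) = 11.)

11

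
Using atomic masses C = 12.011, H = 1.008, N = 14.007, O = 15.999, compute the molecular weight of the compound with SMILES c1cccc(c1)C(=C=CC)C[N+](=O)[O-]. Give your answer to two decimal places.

Molecular formula: C11H11NO2.
M = 11×12.011 + 11×1.008 + 1×14.007 + 2×15.999 = 189.21 g/mol.

189.21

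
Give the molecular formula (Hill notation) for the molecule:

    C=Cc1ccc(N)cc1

C8H9N

Heavy atoms from the SMILES: 8 C, 1 N.
Implicit hydrogens by atom environment:
  4 × C (aromatic): 1 H each → 4
  2 × C (aromatic): no H
  1 × C: 2 H
  1 × C: 1 H
  1 × N: 2 H
  Total hydrogens = 9.
Molecular formula: C8H9N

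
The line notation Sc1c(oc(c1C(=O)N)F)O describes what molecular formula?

C5H4FNO3S

Heavy atoms from the SMILES: 5 C, 1 F, 1 N, 3 O, 1 S.
Implicit hydrogens by atom environment:
  4 × C (aromatic): no H
  1 × C: no H
  1 × F: no H
  1 × N: 2 H
  1 × O: 1 H
  1 × O (aromatic): no H
  1 × O: no H
  1 × S: 1 H
  Total hydrogens = 4.
Molecular formula: C5H4FNO3S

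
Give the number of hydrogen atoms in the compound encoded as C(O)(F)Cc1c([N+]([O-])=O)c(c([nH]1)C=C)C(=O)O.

9

Hydrogens are implicit in SMILES; fill each atom to its normal valence:
  4 × C (aromatic): no H
  2 × C: 2 H each → 4
  2 × C: 1 H each → 2
  2 × O: 1 H each → 2
  2 × O: no H
  1 × C: no H
  1 × F: no H
  1 × N (aromatic): 1 H
  1 × N (charge +1): no H
  1 × O (charge -1): no H
  Total hydrogens = 9.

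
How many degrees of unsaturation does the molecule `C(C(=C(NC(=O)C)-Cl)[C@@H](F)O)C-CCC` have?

2

Molecular formula from the SMILES: C10H17ClFNO2.
DoU = (2C + 2 + N − H − X)/2 = (2·10 + 2 + 1 − 17 − 2)/2 = 4/2 = 2.
(Structurally: 0 ring(s) + 2 π bond(s) = 2.)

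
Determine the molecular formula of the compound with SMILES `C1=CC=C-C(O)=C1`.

C6H6O

Heavy atoms from the SMILES: 6 C, 1 O.
Implicit hydrogens by atom environment:
  5 × C (aromatic): 1 H each → 5
  1 × C (aromatic): no H
  1 × O: 1 H
  Total hydrogens = 6.
Molecular formula: C6H6O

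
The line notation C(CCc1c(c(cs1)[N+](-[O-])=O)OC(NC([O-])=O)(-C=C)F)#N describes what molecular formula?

C11H9FN3O5S-

Heavy atoms from the SMILES: 11 C, 1 F, 3 N, 5 O, 1 S.
Implicit hydrogens by atom environment:
  3 × C: 2 H each → 6
  3 × C (aromatic): no H
  3 × C: no H
  3 × O: no H
  2 × O (charge -1): no H
  1 × C (aromatic): 1 H
  1 × C: 1 H
  1 × F: no H
  1 × N: 1 H
  1 × N (charge +1): no H
  1 × N: no H
  1 × S (aromatic): no H
  Total hydrogens = 9.
Net charge -1.
Molecular formula: C11H9FN3O5S-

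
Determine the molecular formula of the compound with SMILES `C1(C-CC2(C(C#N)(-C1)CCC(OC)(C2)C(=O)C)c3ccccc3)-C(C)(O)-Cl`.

Heavy atoms from the SMILES: 22 C, 1 Cl, 1 N, 3 O.
Implicit hydrogens by atom environment:
  6 × C: 2 H each → 12
  6 × C: no H
  5 × C (aromatic): 1 H each → 5
  3 × C: 3 H each → 9
  2 × O: no H
  1 × C: 1 H
  1 × C (aromatic): no H
  1 × Cl: no H
  1 × N: no H
  1 × O: 1 H
  Total hydrogens = 28.
Molecular formula: C22H28ClNO3

C22H28ClNO3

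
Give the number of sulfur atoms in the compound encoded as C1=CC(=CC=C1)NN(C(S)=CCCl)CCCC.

1

The symbol for sulfur appears 1 time in the SMILES.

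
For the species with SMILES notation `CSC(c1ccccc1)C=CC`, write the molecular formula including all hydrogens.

C11H14S

Heavy atoms from the SMILES: 11 C, 1 S.
Implicit hydrogens by atom environment:
  5 × C (aromatic): 1 H each → 5
  3 × C: 1 H each → 3
  2 × C: 3 H each → 6
  1 × C (aromatic): no H
  1 × S: no H
  Total hydrogens = 14.
Molecular formula: C11H14S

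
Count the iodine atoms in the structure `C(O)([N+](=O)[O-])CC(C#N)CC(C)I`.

The symbol for iodine appears 1 time in the SMILES.

1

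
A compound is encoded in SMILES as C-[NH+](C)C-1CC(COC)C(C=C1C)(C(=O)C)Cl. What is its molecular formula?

Heavy atoms from the SMILES: 13 C, 1 Cl, 1 N, 2 O.
Implicit hydrogens by atom environment:
  5 × C: 3 H each → 15
  3 × C: 1 H each → 3
  3 × C: no H
  2 × C: 2 H each → 4
  2 × O: no H
  1 × Cl: no H
  1 × N (charge +1): 1 H
  Total hydrogens = 23.
Net charge +1.
Molecular formula: C13H23ClNO2+

C13H23ClNO2+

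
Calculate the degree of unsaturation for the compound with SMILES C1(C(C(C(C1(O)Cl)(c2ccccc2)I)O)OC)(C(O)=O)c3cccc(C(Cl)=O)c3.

11

Molecular formula from the SMILES: C20H17Cl2IO6.
DoU = (2C + 2 + N − H − X)/2 = (2·20 + 2 + 0 − 17 − 3)/2 = 22/2 = 11.
(Structurally: 3 ring(s) + 8 π bond(s) = 11.)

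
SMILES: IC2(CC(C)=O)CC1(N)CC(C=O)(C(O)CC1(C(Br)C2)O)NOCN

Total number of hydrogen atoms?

25

Hydrogens are implicit in SMILES; fill each atom to its normal valence:
  6 × C: 2 H each → 12
  5 × C: no H
  3 × C: 1 H each → 3
  3 × O: no H
  2 × N: 2 H each → 4
  2 × O: 1 H each → 2
  1 × Br: no H
  1 × C: 3 H
  1 × I: no H
  1 × N: 1 H
  Total hydrogens = 25.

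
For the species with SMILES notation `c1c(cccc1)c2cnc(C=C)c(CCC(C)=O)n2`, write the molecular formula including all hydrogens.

Heavy atoms from the SMILES: 16 C, 2 N, 1 O.
Implicit hydrogens by atom environment:
  6 × C (aromatic): 1 H each → 6
  4 × C (aromatic): no H
  3 × C: 2 H each → 6
  2 × N (aromatic): no H
  1 × C: 3 H
  1 × C: 1 H
  1 × C: no H
  1 × O: no H
  Total hydrogens = 16.
Molecular formula: C16H16N2O

C16H16N2O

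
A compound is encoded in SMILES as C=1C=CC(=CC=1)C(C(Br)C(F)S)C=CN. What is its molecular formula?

C11H13BrFNS

Heavy atoms from the SMILES: 1 Br, 11 C, 1 F, 1 N, 1 S.
Implicit hydrogens by atom environment:
  5 × C: 1 H each → 5
  5 × C (aromatic): 1 H each → 5
  1 × Br: no H
  1 × C (aromatic): no H
  1 × F: no H
  1 × N: 2 H
  1 × S: 1 H
  Total hydrogens = 13.
Molecular formula: C11H13BrFNS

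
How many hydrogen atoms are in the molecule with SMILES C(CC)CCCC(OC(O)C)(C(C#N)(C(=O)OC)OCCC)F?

28

Hydrogens are implicit in SMILES; fill each atom to its normal valence:
  7 × C: 2 H each → 14
  4 × C: 3 H each → 12
  4 × C: no H
  4 × O: no H
  1 × C: 1 H
  1 × F: no H
  1 × N: no H
  1 × O: 1 H
  Total hydrogens = 28.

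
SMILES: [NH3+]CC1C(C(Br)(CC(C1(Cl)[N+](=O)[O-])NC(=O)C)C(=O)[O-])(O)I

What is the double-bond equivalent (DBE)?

4

Molecular formula from the SMILES: C10H14BrClIN3O6.
DoU = (2C + 2 + N − H − X)/2 = (2·10 + 2 + 3 − 14 − 3)/2 = 8/2 = 4.
(Structurally: 1 ring(s) + 3 π bond(s) = 4.)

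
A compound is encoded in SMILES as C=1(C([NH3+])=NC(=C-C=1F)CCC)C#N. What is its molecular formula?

Heavy atoms from the SMILES: 9 C, 1 F, 3 N.
Implicit hydrogens by atom environment:
  4 × C (aromatic): no H
  2 × C: 2 H each → 4
  1 × C: 3 H
  1 × C (aromatic): 1 H
  1 × C: no H
  1 × F: no H
  1 × N (charge +1): 3 H
  1 × N (aromatic): no H
  1 × N: no H
  Total hydrogens = 11.
Net charge +1.
Molecular formula: C9H11FN3+

C9H11FN3+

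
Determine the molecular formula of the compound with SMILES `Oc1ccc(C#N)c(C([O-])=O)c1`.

Heavy atoms from the SMILES: 8 C, 1 N, 3 O.
Implicit hydrogens by atom environment:
  3 × C (aromatic): 1 H each → 3
  3 × C (aromatic): no H
  2 × C: no H
  1 × N: no H
  1 × O: 1 H
  1 × O: no H
  1 × O (charge -1): no H
  Total hydrogens = 4.
Net charge -1.
Molecular formula: C8H4NO3-

C8H4NO3-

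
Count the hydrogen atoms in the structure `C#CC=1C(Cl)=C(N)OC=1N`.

5

Hydrogens are implicit in SMILES; fill each atom to its normal valence:
  4 × C (aromatic): no H
  2 × N: 2 H each → 4
  1 × C: 1 H
  1 × C: no H
  1 × Cl: no H
  1 × O (aromatic): no H
  Total hydrogens = 5.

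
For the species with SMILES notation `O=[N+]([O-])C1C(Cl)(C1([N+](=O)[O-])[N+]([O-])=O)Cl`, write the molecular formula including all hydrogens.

C3HCl2N3O6

Heavy atoms from the SMILES: 3 C, 2 Cl, 3 N, 6 O.
Implicit hydrogens by atom environment:
  3 × N (charge +1): no H
  3 × O: no H
  3 × O (charge -1): no H
  2 × C: no H
  2 × Cl: no H
  1 × C: 1 H
  Total hydrogens = 1.
Molecular formula: C3HCl2N3O6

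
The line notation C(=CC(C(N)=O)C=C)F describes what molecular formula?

C6H8FNO

Heavy atoms from the SMILES: 6 C, 1 F, 1 N, 1 O.
Implicit hydrogens by atom environment:
  4 × C: 1 H each → 4
  1 × C: 2 H
  1 × C: no H
  1 × F: no H
  1 × N: 2 H
  1 × O: no H
  Total hydrogens = 8.
Molecular formula: C6H8FNO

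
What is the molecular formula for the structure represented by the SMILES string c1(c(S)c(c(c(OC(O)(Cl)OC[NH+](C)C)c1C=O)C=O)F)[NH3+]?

[C12H16ClFN2O5S]2+

Heavy atoms from the SMILES: 12 C, 1 Cl, 1 F, 2 N, 5 O, 1 S.
Implicit hydrogens by atom environment:
  6 × C (aromatic): no H
  4 × O: no H
  2 × C: 3 H each → 6
  2 × C: 1 H each → 2
  1 × C: 2 H
  1 × C: no H
  1 × Cl: no H
  1 × F: no H
  1 × N (charge +1): 3 H
  1 × N (charge +1): 1 H
  1 × O: 1 H
  1 × S: 1 H
  Total hydrogens = 16.
Net charge +2.
Molecular formula: [C12H16ClFN2O5S]2+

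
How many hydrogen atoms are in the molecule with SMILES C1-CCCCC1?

Hydrogens are implicit in SMILES; fill each atom to its normal valence:
  6 × C: 2 H each → 12
  Total hydrogens = 12.

12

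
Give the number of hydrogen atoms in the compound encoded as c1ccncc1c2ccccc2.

Hydrogens are implicit in SMILES; fill each atom to its normal valence:
  9 × C (aromatic): 1 H each → 9
  2 × C (aromatic): no H
  1 × N (aromatic): no H
  Total hydrogens = 9.

9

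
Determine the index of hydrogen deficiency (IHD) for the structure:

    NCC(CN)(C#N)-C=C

3

Molecular formula from the SMILES: C6H11N3.
DoU = (2C + 2 + N − H − X)/2 = (2·6 + 2 + 3 − 11 − 0)/2 = 6/2 = 3.
(Structurally: 0 ring(s) + 3 π bond(s) = 3.)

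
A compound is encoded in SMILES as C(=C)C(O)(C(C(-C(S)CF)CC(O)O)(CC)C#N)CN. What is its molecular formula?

C13H23FN2O3S

Heavy atoms from the SMILES: 13 C, 1 F, 2 N, 3 O, 1 S.
Implicit hydrogens by atom environment:
  5 × C: 2 H each → 10
  4 × C: 1 H each → 4
  3 × C: no H
  3 × O: 1 H each → 3
  1 × C: 3 H
  1 × F: no H
  1 × N: 2 H
  1 × N: no H
  1 × S: 1 H
  Total hydrogens = 23.
Molecular formula: C13H23FN2O3S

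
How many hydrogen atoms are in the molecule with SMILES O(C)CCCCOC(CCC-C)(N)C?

Hydrogens are implicit in SMILES; fill each atom to its normal valence:
  7 × C: 2 H each → 14
  3 × C: 3 H each → 9
  2 × O: no H
  1 × C: no H
  1 × N: 2 H
  Total hydrogens = 25.

25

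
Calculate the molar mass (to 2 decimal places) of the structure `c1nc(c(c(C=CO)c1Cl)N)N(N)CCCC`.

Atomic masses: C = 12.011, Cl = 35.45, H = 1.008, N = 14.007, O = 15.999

256.73

Molecular formula: C11H17ClN4O.
M = 11×12.011 + 1×35.45 + 17×1.008 + 4×14.007 + 1×15.999 = 256.73 g/mol.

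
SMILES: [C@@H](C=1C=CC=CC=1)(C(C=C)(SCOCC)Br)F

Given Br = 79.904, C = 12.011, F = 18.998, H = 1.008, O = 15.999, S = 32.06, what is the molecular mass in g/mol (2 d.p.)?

319.23

Molecular formula: C13H16BrFOS.
M = 1×79.904 + 13×12.011 + 1×18.998 + 16×1.008 + 1×15.999 + 1×32.06 = 319.23 g/mol.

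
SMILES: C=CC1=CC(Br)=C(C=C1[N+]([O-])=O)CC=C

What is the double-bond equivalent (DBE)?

Molecular formula from the SMILES: C11H10BrNO2.
DoU = (2C + 2 + N − H − X)/2 = (2·11 + 2 + 1 − 10 − 1)/2 = 14/2 = 7.
(Structurally: 1 ring(s) + 6 π bond(s) = 7.)

7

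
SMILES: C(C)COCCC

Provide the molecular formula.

C6H14O

Heavy atoms from the SMILES: 6 C, 1 O.
Implicit hydrogens by atom environment:
  4 × C: 2 H each → 8
  2 × C: 3 H each → 6
  1 × O: no H
  Total hydrogens = 14.
Molecular formula: C6H14O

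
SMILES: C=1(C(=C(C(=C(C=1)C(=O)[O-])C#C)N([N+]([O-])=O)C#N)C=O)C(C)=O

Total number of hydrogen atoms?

6

Hydrogens are implicit in SMILES; fill each atom to its normal valence:
  5 × C (aromatic): no H
  4 × C: no H
  4 × O: no H
  2 × C: 1 H each → 2
  2 × N: no H
  2 × O (charge -1): no H
  1 × C: 3 H
  1 × C (aromatic): 1 H
  1 × N (charge +1): no H
  Total hydrogens = 6.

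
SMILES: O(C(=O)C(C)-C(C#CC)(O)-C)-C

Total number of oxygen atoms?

3

The symbol for oxygen appears 3 times in the SMILES.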